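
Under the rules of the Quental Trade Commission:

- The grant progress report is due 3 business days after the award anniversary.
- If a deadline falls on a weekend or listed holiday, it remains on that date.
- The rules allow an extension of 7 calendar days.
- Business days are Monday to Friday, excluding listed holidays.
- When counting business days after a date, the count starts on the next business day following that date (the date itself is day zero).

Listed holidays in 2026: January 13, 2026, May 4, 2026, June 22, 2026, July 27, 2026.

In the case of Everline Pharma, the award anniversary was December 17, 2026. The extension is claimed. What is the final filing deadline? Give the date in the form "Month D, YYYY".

December 29, 2026

Counting 3 business days after December 17, 2026 (skipping weekends and listed holidays) reaches December 22, 2026.
December 22, 2026 falls on a Tuesday. The rules make no weekend/holiday allowance, so it remains December 22, 2026.
Add the 7 calendar-day extension to December 22, 2026: December 29, 2026.
No adjustment is made for weekends or holidays, so December 29, 2026 stands.
Final deadline: December 29, 2026.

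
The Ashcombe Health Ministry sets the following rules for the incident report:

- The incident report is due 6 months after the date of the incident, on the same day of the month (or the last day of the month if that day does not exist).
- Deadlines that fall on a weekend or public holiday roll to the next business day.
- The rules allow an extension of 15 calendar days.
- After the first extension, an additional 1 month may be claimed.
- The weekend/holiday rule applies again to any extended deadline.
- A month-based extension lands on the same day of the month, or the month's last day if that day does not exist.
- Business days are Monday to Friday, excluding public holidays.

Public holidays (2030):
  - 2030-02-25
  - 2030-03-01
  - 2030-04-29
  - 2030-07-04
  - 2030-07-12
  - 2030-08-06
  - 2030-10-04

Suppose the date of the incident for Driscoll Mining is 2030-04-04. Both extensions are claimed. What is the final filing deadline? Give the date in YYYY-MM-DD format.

2030-11-22

6 months after 2030-04-04, on the same day of the month, is 2030-10-04.
Because 2030-10-04 is a listed holiday, the deadline becomes 2030-10-07 (Monday).
Applying the 15-calendar-day extension: 2030-10-07 + 15 days = 2030-10-22.
2030-10-22 falls on a Tuesday, which is a business day, so no adjustment is needed.
Add 1 month to 2030-10-22: 2030-11-22.
Since 2030-11-22 is a Friday and not a holiday, the date is unchanged.
Final deadline: 2030-11-22.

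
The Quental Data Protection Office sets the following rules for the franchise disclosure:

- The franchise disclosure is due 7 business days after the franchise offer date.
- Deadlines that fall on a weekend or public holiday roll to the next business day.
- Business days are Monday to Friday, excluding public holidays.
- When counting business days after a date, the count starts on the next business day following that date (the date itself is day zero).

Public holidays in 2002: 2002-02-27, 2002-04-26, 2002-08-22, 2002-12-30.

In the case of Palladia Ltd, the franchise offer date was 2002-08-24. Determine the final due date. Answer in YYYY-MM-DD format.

2002-09-03

Counting 7 business days after 2002-08-24 (skipping weekends and listed holidays) reaches 2002-09-03.
2002-09-03 (Tuesday) is already a business day.
Final deadline: 2002-09-03.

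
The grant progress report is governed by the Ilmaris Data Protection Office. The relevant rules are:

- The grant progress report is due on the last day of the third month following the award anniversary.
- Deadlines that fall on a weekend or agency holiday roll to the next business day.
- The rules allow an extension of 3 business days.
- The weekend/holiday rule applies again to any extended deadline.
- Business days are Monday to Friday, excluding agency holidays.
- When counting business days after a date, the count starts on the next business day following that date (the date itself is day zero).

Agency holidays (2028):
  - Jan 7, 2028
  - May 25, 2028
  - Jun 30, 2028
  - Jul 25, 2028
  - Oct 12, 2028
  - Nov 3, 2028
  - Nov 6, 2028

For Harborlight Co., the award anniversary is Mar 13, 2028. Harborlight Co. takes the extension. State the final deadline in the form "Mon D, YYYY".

Jul 6, 2028

3 months after Mar 13, 2028 is June 2028; that month ends on Jun 30, 2028.
Jun 30, 2028 falls on a listed holiday. Rolling to the next business day gives Jul 3, 2028, a Monday.
Applying the 3-business-day extension: 3 business days after Jul 3, 2028 is Jul 6, 2028.
Jul 6, 2028 is a Thursday and not a listed holiday, so it stands.
So the filing is due Jul 6, 2028.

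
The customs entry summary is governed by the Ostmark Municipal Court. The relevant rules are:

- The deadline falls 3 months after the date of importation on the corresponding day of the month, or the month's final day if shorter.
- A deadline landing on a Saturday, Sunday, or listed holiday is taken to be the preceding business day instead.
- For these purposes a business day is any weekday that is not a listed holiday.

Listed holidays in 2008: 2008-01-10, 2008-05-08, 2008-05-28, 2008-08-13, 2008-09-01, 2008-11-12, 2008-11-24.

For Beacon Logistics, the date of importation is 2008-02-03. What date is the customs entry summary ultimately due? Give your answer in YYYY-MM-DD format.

3 months after 2008-02-03, on the same day of the month, is 2008-05-03.
2008-05-03 is a Saturday, so it moves to the preceding business day, 2008-05-02 (Friday).
The final due date is 2008-05-02.

2008-05-02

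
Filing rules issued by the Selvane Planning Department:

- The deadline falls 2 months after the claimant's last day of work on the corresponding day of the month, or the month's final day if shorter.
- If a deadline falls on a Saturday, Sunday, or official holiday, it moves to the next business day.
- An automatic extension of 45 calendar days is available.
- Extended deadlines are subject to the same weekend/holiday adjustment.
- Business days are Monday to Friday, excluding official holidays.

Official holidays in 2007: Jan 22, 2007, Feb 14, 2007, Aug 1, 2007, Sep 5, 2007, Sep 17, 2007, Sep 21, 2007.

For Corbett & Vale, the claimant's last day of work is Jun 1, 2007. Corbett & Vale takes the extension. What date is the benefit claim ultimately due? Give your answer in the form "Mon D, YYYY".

2 months after Jun 1, 2007, on the same day of the month, is Aug 1, 2007.
Aug 1, 2007 is a listed holiday; the next business day is Aug 2, 2007 (Thursday).
Add the 45 calendar-day extension to Aug 2, 2007: Sep 16, 2007.
Sep 16, 2007 falls on a Sunday. Rolling to the next business day gives Sep 18, 2007, a Tuesday.
Final deadline: Sep 18, 2007.

Sep 18, 2007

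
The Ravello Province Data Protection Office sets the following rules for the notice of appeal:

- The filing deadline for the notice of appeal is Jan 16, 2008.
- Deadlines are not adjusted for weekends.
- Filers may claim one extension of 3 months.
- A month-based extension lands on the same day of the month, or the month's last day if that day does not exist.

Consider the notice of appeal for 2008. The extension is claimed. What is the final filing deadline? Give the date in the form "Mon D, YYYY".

Apr 16, 2008

The statutory due date is Jan 16, 2008.
No adjustment is made for weekends or holidays, so Jan 16, 2008 stands.
Applying the 3 months extension: 3 months after Jan 16, 2008 is Apr 16, 2008.
No adjustment is made for weekends or holidays, so Apr 16, 2008 stands.
Deadline: Apr 16, 2008.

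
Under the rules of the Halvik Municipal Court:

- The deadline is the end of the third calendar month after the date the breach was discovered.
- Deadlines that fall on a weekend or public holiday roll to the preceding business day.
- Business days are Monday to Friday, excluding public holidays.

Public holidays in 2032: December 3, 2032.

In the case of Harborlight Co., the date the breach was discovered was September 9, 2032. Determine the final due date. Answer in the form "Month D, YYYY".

December 31, 2032

The third month after September 9, 2032 is December 2032, whose last day is December 31, 2032.
December 31, 2032 falls on a Friday, which is a business day, so no adjustment is needed.
Deadline: December 31, 2032.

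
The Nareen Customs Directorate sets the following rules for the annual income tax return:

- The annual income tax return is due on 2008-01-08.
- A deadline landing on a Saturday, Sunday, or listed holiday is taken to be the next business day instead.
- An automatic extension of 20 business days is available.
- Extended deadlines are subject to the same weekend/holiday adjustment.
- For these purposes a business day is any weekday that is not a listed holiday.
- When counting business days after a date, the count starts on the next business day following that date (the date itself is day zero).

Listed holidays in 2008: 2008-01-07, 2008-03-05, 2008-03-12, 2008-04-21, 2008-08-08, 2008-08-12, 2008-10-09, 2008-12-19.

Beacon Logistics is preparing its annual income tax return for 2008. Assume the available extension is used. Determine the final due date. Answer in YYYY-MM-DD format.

The statutory due date is 2008-01-08.
2008-01-08 falls on a Tuesday, which is a business day, so no adjustment is needed.
The 20-business-day extension runs from 2008-01-08 to 2008-02-05.
Since 2008-02-05 is a Tuesday and not a holiday, the date is unchanged.
So the filing is due 2008-02-05.

2008-02-05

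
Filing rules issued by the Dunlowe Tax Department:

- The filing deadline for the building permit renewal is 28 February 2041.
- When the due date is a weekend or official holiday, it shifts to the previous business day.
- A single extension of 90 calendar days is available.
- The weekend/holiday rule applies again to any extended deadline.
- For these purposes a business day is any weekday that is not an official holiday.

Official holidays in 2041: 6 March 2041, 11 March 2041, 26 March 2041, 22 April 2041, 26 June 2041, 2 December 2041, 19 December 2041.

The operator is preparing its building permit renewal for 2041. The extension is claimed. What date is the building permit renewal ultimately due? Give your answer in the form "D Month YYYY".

Start from the fixed due date, 28 February 2041.
28 February 2041 (Thursday) is already a business day.
With the 90-day extension, 28 February 2041 becomes 29 May 2041.
29 May 2041 falls on a Wednesday, which is a business day, so no adjustment is needed.
Final deadline: 29 May 2041.

29 May 2041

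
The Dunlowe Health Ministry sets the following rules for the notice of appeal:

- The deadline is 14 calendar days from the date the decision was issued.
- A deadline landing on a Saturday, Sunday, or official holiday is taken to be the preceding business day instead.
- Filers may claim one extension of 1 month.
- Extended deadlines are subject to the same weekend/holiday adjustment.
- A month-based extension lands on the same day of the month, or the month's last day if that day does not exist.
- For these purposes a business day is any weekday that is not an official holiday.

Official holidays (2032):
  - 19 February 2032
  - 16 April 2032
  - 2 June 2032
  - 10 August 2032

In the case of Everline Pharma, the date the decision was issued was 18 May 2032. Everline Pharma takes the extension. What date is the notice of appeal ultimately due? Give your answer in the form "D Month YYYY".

From 18 May 2032, 14 calendar days later is 1 June 2032.
Since 1 June 2032 is a Tuesday and not a holiday, the date is unchanged.
Add 1 month to 1 June 2032: 1 July 2032.
1 July 2032 (Thursday) is already a business day.
Final deadline: 1 July 2032.

1 July 2032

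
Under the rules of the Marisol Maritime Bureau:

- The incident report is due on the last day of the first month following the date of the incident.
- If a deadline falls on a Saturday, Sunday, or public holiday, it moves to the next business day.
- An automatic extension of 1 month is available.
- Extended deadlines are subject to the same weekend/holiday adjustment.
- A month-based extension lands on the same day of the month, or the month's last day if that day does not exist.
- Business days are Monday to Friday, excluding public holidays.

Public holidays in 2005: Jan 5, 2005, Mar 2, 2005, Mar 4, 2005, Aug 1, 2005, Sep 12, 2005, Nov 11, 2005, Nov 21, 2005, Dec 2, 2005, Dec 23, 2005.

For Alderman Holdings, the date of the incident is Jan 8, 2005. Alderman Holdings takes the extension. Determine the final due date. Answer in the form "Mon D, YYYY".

1 month after Jan 8, 2005 is February 2005; that month ends on Feb 28, 2005.
Feb 28, 2005 is a Monday and not a listed holiday, so it stands.
Applying the 1 month extension: 1 month after Feb 28, 2005 is Mar 28, 2005.
Mar 28, 2005 falls on a Monday, which is a business day, so no adjustment is needed.
Deadline: Mar 28, 2005.

Mar 28, 2005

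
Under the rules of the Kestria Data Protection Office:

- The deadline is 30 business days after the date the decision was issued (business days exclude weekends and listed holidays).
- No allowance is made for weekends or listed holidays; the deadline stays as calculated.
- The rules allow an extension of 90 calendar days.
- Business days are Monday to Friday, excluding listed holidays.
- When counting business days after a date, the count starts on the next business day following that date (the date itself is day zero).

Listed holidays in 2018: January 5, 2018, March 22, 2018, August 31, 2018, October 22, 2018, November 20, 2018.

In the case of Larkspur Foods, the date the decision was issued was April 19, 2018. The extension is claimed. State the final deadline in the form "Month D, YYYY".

Starting the day after April 19, 2018 and counting 30 business days lands on May 31, 2018.
No adjustment is made for weekends or holidays, so May 31, 2018 stands.
The 90-calendar-day extension moves the deadline from May 31, 2018 to August 29, 2018.
August 29, 2018 falls on a Wednesday. The rules make no weekend/holiday allowance, so it remains August 29, 2018.
Final deadline: August 29, 2018.

August 29, 2018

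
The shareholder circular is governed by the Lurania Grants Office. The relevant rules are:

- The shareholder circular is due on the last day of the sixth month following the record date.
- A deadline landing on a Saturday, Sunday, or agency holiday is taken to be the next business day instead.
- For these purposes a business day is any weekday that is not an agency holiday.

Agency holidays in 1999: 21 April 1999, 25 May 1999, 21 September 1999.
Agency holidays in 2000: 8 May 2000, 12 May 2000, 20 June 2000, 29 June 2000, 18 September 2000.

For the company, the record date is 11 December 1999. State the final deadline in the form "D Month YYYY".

6 months after 11 December 1999 falls in June 2000; the last day of that month is 30 June 2000.
30 June 2000 (Friday) is already a business day.
The final due date is 30 June 2000.

30 June 2000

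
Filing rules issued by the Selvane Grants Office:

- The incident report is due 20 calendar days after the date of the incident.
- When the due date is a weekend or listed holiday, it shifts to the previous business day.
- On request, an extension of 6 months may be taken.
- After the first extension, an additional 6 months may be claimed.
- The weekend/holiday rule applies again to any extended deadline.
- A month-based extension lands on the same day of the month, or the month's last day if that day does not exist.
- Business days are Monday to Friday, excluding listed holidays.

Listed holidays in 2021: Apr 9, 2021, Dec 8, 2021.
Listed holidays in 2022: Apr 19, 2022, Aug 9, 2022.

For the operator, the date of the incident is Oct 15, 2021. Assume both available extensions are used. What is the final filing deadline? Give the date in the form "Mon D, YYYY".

20 calendar days after Oct 15, 2021 is Nov 4, 2021.
Nov 4, 2021 (Thursday) is already a business day.
Applying the 6 months extension: 6 months after Nov 4, 2021 is May 4, 2022.
May 4, 2022 falls on a Wednesday, which is a business day, so no adjustment is needed.
The 6 months extension carries May 4, 2022 to Nov 4, 2022.
Nov 4, 2022 (Friday) is already a business day.
Deadline: Nov 4, 2022.

Nov 4, 2022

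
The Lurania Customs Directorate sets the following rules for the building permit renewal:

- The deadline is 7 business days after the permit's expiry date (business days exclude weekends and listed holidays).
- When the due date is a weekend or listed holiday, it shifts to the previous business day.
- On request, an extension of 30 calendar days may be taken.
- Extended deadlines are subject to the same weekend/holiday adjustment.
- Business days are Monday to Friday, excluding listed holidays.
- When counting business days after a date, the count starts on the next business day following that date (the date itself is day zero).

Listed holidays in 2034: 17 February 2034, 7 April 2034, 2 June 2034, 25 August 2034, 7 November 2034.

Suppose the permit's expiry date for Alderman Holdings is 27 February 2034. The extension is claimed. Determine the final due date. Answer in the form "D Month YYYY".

Counting 7 business days after 27 February 2034 (skipping weekends and listed holidays) reaches 8 March 2034.
8 March 2034 (Wednesday) is already a business day.
Add the 30 calendar-day extension to 8 March 2034: 7 April 2034.
7 April 2034 is a listed holiday; the preceding business day is 6 April 2034 (Thursday).
Deadline: 6 April 2034.

6 April 2034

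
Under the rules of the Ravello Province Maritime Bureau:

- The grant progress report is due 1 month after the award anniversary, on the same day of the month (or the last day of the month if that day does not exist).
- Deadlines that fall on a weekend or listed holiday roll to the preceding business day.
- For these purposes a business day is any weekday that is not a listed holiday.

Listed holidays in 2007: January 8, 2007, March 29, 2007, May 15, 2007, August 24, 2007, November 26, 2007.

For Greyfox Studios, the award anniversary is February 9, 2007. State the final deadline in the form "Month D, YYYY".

Moving 1 month forward from February 9, 2007 on the corresponding day gives March 9, 2007.
Since March 9, 2007 is a Friday and not a holiday, the date is unchanged.
The final due date is March 9, 2007.

March 9, 2007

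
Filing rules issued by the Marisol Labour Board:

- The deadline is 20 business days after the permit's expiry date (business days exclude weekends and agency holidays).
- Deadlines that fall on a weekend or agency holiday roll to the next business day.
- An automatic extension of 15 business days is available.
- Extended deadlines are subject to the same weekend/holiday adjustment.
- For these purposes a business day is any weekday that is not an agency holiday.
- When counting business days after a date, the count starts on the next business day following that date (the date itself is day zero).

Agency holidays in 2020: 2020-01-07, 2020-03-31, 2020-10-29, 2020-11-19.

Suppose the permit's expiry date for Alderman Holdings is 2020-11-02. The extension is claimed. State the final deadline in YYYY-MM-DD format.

Counting 20 business days after 2020-11-02 (skipping weekends and listed holidays) reaches 2020-12-01.
2020-12-01 falls on a Tuesday, which is a business day, so no adjustment is needed.
The 15-business-day extension runs from 2020-12-01 to 2020-12-22.
2020-12-22 falls on a Tuesday, which is a business day, so no adjustment is needed.
The final due date is 2020-12-22.

2020-12-22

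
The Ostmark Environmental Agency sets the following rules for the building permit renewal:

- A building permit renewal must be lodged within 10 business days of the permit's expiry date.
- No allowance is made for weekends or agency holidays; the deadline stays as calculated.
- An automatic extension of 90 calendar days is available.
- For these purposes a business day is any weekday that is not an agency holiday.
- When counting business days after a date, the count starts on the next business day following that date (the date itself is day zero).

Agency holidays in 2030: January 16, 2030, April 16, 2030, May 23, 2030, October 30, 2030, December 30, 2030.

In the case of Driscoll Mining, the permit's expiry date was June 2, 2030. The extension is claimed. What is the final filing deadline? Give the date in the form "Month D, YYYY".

Counting 10 business days after June 2, 2030 (skipping weekends and listed holidays) reaches June 14, 2030.
June 14, 2030 is a Friday; no weekend or holiday adjustment applies.
The 90-calendar-day extension moves the deadline from June 14, 2030 to September 12, 2030.
No adjustment is made for weekends or holidays, so September 12, 2030 stands.
Final deadline: September 12, 2030.

September 12, 2030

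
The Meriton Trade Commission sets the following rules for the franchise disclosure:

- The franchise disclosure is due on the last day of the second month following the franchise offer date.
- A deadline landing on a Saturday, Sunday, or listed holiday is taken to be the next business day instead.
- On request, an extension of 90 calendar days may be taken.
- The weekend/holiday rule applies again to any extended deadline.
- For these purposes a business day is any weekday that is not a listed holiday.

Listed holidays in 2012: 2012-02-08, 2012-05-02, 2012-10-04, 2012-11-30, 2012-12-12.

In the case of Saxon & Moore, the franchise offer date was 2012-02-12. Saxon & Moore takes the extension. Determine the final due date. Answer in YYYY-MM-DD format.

2012-07-30

The second month after 2012-02-12 is April 2012, whose last day is 2012-04-30.
2012-04-30 is a Monday and not a listed holiday, so it stands.
The 90-calendar-day extension moves the deadline from 2012-04-30 to 2012-07-29.
2012-07-29 falls on a Sunday. Rolling to the next business day gives 2012-07-30, a Monday.
So the filing is due 2012-07-30.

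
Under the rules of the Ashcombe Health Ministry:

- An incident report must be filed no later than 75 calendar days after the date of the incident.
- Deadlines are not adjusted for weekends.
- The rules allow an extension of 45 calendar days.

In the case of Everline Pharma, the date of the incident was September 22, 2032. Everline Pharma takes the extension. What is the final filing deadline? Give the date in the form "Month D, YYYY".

Trigger date September 22, 2032 + 75 calendar days = December 6, 2032.
December 6, 2032 falls on a Monday. The rules make no weekend/holiday allowance, so it remains December 6, 2032.
With the 45-day extension, December 6, 2032 becomes January 20, 2033.
January 20, 2033 is a Thursday; no weekend or holiday adjustment applies.
Final deadline: January 20, 2033.

January 20, 2033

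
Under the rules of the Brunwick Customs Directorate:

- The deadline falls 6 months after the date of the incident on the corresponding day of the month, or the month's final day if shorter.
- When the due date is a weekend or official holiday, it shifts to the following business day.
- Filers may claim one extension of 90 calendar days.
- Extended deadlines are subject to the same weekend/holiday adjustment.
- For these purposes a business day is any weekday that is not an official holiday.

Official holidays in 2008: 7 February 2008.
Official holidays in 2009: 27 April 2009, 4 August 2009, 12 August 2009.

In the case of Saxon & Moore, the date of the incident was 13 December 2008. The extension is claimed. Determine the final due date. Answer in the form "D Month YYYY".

14 September 2009

6 months after 13 December 2008, on the same day of the month, is 13 June 2009.
13 June 2009 is a Saturday; the next business day is 15 June 2009 (Monday).
The 90-calendar-day extension moves the deadline from 15 June 2009 to 13 September 2009.
13 September 2009 falls on a Sunday. Rolling to the next business day gives 14 September 2009, a Monday.
Deadline: 14 September 2009.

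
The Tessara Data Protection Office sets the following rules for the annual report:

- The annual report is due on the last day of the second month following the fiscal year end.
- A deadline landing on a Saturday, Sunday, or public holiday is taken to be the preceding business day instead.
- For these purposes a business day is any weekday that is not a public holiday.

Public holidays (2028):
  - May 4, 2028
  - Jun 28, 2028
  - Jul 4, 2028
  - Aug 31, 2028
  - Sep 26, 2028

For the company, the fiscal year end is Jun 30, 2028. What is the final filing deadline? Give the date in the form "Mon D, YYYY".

Aug 30, 2028

The second month after Jun 30, 2028 is August 2028, whose last day is Aug 31, 2028.
Aug 31, 2028 falls on a listed holiday. Rolling to the preceding business day gives Aug 30, 2028, a Wednesday.
Deadline: Aug 30, 2028.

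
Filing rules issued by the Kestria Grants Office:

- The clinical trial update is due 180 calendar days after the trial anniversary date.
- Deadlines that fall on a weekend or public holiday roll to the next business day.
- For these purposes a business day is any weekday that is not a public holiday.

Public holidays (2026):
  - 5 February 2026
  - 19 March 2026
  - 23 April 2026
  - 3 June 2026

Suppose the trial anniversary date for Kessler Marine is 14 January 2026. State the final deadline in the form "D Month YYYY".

180 calendar days after 14 January 2026 is 13 July 2026.
13 July 2026 is a Monday and not a listed holiday, so it stands.
Final deadline: 13 July 2026.

13 July 2026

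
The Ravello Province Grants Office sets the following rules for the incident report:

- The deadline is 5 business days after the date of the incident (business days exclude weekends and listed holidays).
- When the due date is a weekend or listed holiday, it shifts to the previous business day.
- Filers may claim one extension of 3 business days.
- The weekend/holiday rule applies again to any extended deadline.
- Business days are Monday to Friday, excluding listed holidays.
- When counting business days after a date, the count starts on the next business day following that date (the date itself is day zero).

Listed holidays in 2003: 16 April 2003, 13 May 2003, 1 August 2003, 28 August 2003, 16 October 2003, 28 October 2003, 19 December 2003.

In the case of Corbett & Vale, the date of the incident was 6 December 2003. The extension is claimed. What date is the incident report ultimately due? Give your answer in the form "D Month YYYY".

Starting the day after 6 December 2003 and counting 5 business days lands on 12 December 2003.
Since 12 December 2003 is a Friday and not a holiday, the date is unchanged.
The 3-business-day extension runs from 12 December 2003 to 17 December 2003.
17 December 2003 is a Wednesday and not a listed holiday, so it stands.
The final due date is 17 December 2003.

17 December 2003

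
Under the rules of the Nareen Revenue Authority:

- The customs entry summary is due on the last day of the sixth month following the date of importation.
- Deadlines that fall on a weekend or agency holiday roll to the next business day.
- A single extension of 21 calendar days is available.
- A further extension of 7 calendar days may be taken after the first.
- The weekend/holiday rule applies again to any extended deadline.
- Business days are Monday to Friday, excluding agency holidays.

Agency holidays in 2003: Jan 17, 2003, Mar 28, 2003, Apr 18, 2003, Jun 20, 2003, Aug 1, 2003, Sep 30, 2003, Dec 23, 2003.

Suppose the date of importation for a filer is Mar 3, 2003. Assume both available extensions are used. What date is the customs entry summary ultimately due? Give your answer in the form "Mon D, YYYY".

Oct 29, 2003

The sixth month after Mar 3, 2003 is September 2003, whose last day is Sep 30, 2003.
Because Sep 30, 2003 is a listed holiday, the deadline becomes Oct 1, 2003 (Wednesday).
The 21-calendar-day extension moves the deadline from Oct 1, 2003 to Oct 22, 2003.
Since Oct 22, 2003 is a Wednesday and not a holiday, the date is unchanged.
Applying the 7-calendar-day extension: Oct 22, 2003 + 7 days = Oct 29, 2003.
Oct 29, 2003 (Wednesday) is already a business day.
So the filing is due Oct 29, 2003.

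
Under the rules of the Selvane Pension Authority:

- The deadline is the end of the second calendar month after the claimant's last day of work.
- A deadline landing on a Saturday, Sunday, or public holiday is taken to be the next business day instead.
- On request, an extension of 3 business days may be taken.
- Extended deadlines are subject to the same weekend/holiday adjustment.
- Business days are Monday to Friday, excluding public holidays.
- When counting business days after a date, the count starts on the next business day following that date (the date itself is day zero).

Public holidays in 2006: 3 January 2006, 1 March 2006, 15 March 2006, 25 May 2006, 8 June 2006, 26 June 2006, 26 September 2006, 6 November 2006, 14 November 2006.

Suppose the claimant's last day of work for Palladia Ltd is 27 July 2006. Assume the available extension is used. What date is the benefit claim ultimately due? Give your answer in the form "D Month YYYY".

5 October 2006

The second month after 27 July 2006 is September 2006, whose last day is 30 September 2006.
Because 30 September 2006 is a Saturday, the deadline becomes 2 October 2006 (Monday).
Applying the 3-business-day extension: 3 business days after 2 October 2006 is 5 October 2006.
5 October 2006 is a Thursday and not a listed holiday, so it stands.
Deadline: 5 October 2006.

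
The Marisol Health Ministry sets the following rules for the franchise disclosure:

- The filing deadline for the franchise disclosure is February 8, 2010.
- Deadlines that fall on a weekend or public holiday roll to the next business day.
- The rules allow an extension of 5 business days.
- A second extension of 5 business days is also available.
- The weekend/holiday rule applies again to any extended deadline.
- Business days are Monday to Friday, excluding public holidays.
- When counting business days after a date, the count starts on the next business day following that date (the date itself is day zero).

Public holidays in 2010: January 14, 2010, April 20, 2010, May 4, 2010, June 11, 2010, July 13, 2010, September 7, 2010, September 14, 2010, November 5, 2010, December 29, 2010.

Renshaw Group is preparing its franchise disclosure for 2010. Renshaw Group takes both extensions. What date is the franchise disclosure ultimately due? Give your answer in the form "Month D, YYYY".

The stated deadline is February 8, 2010.
February 8, 2010 (Monday) is already a business day.
The 5-business-day extension runs from February 8, 2010 to February 15, 2010.
February 15, 2010 is a Monday and not a listed holiday, so it stands.
Applying the 5-business-day extension: 5 business days after February 15, 2010 is February 22, 2010.
February 22, 2010 is a Monday and not a listed holiday, so it stands.
Final deadline: February 22, 2010.

February 22, 2010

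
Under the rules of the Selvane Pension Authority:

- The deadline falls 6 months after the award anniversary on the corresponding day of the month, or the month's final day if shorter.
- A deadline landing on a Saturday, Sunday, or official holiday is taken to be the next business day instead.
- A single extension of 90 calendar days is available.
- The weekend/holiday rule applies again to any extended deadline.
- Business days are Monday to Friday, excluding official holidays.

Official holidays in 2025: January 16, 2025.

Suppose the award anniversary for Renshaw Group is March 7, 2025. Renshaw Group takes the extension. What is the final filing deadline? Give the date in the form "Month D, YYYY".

December 8, 2025

6 months from March 7, 2025 is September 7, 2025.
September 7, 2025 is a Sunday; the next business day is September 8, 2025 (Monday).
With the 90-day extension, September 8, 2025 becomes December 7, 2025.
December 7, 2025 is a Sunday; the next business day is December 8, 2025 (Monday).
So the filing is due December 8, 2025.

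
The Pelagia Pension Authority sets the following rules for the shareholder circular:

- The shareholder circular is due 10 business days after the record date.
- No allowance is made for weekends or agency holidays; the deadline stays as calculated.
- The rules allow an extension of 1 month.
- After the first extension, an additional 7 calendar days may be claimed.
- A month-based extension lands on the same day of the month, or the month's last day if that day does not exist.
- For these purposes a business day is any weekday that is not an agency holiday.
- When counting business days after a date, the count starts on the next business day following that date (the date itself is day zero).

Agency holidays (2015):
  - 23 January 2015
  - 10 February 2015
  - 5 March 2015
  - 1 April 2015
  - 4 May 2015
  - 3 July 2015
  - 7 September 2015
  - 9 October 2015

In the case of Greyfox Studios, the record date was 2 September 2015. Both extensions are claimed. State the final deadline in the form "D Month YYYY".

Starting the day after 2 September 2015 and counting 10 business days lands on 17 September 2015.
17 September 2015 falls on a Thursday. The rules make no weekend/holiday allowance, so it remains 17 September 2015.
Add 1 month to 17 September 2015: 17 October 2015.
17 October 2015 is a Saturday; no weekend or holiday adjustment applies.
Add the 7 calendar-day extension to 17 October 2015: 24 October 2015.
24 October 2015 is a Saturday; no weekend or holiday adjustment applies.
So the filing is due 24 October 2015.

24 October 2015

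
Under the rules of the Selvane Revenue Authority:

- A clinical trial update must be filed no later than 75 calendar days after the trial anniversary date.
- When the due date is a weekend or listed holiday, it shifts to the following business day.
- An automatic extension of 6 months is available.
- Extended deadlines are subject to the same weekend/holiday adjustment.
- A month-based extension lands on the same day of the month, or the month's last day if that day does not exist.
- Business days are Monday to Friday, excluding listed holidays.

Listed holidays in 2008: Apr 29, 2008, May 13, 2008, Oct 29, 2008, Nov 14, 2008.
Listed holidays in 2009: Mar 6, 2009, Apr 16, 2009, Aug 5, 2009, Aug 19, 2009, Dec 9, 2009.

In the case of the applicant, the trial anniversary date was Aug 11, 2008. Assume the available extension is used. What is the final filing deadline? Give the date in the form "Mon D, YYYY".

From Aug 11, 2008, 75 calendar days later is Oct 25, 2008.
Oct 25, 2008 is a Saturday, so it moves to the next business day, Oct 27, 2008 (Monday).
Applying the 6 months extension: 6 months after Oct 27, 2008 is Apr 27, 2009.
Apr 27, 2009 is a Monday and not a listed holiday, so it stands.
Final deadline: Apr 27, 2009.

Apr 27, 2009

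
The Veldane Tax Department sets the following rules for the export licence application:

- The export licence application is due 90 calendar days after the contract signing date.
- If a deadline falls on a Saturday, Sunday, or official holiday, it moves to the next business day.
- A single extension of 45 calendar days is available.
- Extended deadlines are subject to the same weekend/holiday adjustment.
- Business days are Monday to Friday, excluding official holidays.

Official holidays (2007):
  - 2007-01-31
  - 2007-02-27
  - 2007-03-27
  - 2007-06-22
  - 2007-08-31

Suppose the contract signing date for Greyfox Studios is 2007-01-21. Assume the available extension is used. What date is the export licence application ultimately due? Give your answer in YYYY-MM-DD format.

2007-06-07

From 2007-01-21, 90 calendar days later is 2007-04-21.
2007-04-21 is a Saturday, so it moves to the next business day, 2007-04-23 (Monday).
With the 45-day extension, 2007-04-23 becomes 2007-06-07.
Since 2007-06-07 is a Thursday and not a holiday, the date is unchanged.
Deadline: 2007-06-07.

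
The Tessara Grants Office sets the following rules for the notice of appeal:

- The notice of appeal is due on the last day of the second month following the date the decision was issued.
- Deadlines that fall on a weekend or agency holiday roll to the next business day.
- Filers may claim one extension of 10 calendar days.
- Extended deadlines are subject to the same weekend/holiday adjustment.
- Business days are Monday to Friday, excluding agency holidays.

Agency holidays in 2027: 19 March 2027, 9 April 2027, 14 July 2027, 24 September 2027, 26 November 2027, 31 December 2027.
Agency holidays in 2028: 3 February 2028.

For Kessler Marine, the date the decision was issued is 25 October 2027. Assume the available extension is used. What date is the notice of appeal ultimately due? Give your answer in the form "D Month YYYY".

2 months after 25 October 2027 falls in December 2027; the last day of that month is 31 December 2027.
Because 31 December 2027 is a listed holiday, the deadline becomes 3 January 2028 (Monday).
The 10-calendar-day extension moves the deadline from 3 January 2028 to 13 January 2028.
13 January 2028 falls on a Thursday, which is a business day, so no adjustment is needed.
The final due date is 13 January 2028.

13 January 2028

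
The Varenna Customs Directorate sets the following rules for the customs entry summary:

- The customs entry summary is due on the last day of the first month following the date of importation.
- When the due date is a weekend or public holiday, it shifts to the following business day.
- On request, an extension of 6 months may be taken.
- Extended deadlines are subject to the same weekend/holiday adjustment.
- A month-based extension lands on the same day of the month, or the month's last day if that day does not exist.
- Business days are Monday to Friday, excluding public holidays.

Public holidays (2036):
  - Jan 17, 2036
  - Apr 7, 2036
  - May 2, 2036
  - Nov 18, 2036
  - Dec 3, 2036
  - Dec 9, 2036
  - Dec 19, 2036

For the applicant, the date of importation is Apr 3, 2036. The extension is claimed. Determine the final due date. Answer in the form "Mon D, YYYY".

Dec 2, 2036

1 month after Apr 3, 2036 falls in May 2036; the last day of that month is May 31, 2036.
May 31, 2036 is a Saturday; the next business day is Jun 2, 2036 (Monday).
The 6 months extension carries Jun 2, 2036 to Dec 2, 2036.
Dec 2, 2036 is a Tuesday and not a listed holiday, so it stands.
The final due date is Dec 2, 2036.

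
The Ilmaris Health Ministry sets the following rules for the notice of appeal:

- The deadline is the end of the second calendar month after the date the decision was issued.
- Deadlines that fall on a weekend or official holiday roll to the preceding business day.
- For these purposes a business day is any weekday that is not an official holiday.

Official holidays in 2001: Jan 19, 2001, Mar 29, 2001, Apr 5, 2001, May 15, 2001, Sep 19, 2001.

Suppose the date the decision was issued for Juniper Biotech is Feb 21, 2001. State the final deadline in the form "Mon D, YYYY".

The second month after Feb 21, 2001 is April 2001, whose last day is Apr 30, 2001.
Since Apr 30, 2001 is a Monday and not a holiday, the date is unchanged.
Final deadline: Apr 30, 2001.

Apr 30, 2001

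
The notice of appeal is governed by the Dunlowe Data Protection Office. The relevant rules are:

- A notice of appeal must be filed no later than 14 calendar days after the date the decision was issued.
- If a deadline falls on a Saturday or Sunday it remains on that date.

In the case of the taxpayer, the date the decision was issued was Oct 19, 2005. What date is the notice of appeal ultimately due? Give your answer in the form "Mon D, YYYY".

Nov 2, 2005

Adding 14 calendar days to Oct 19, 2005 gives Nov 2, 2005.
Nov 2, 2005 is a Wednesday; no weekend or holiday adjustment applies.
So the filing is due Nov 2, 2005.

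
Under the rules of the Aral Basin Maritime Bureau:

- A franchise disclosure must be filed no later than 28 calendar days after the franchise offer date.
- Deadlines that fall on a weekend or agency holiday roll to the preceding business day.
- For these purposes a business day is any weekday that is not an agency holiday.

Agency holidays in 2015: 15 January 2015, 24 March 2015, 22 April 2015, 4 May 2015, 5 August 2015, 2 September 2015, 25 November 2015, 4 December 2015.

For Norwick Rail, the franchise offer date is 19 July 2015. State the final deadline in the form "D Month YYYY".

From 19 July 2015, 28 calendar days later is 16 August 2015.
16 August 2015 falls on a Sunday. Rolling to the preceding business day gives 14 August 2015, a Friday.
Deadline: 14 August 2015.

14 August 2015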